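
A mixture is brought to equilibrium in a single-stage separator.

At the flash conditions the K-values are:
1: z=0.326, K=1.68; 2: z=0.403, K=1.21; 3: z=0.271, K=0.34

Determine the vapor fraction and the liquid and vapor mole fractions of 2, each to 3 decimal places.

ψ = 0.428, x_2 = 0.370, y_2 = 0.447

Rachford–Rice: g(ψ) = Σ zᵢ(Kᵢ−1)/(1+ψ(Kᵢ−1)) = 0.
g(0) = ΣzᵢKᵢ − 1 = 0.127 and g(1) = 1 − Σzᵢ/Kᵢ = -0.324, so a root lies in (0, 1).
Iterate (Newton) starting at ψ = 0.5:
  ψ = 0.500: g = -0.0249, g' = -0.361 → ψ = 0.431
  ψ = 0.431: g = -0.0009, g' = -0.336 → ψ = 0.428
Converged at ψ = 0.428.
Compositions from xᵢ = zᵢ/(1+ψ(Kᵢ−1)), yᵢ = Kᵢxᵢ:
  1: x = 0.252, y = 0.424
  2: x = 0.370, y = 0.447
  3: x = 0.378, y = 0.128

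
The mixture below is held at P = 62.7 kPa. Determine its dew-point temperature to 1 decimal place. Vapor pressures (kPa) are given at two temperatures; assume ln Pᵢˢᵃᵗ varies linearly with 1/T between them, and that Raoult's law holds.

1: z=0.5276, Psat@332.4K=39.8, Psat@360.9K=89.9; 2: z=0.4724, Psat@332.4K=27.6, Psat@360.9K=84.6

Dew-point temperature: Σzᵢ·P/Pᵢˢᵃᵗ(T) = 1. Interpolate ln Pᵢˢᵃᵗ = aᵢ + bᵢ/T.
  T = 332.4 K: ΣzᵢP/Pᵢˢᵃᵗ = 1.9043
  T = 360.9 K: ΣzᵢP/Pᵢˢᵃᵗ = 0.7181
  T = 346.6 K: ΣzᵢP/Pᵢˢᵃᵗ = 1.1448
  T = 353.8 K: ΣzᵢP/Pᵢˢᵃᵗ = 0.9003
  T = 350.2 K: ΣzᵢP/Pᵢˢᵃᵗ = 1.0138
  T = 352.0 K: ΣzᵢP/Pᵢˢᵃᵗ = 0.9551
Interpolating between 350.2 K and 352.0 K gives T ≈ 350.6 K.

T = 350.6 K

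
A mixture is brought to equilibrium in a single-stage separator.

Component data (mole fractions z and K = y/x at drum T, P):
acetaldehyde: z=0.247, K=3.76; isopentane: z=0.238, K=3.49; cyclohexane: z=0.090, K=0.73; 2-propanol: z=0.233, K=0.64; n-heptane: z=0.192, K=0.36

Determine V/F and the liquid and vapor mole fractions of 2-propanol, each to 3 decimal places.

Material balance + equilibrium reduce to Σ zᵢ(Kᵢ−1)/(1+V/F(Kᵢ−1)) = 0.
g(0) = ΣzᵢKᵢ − 1 = 1.043 and g(1) = 1 − Σzᵢ/Kᵢ = -0.155, so a root lies in (0, 1).
Iterate (Newton) starting at V/F = 0.61:
  V/F = 0.610: g = 0.1512, g' = -0.764 → V/F = 0.808
  V/F = 0.808: g = 0.0042, g' = -0.751 → V/F = 0.813
Converged at V/F = 0.813.
Compositions from xᵢ = zᵢ/(1+V/F(Kᵢ−1)), yᵢ = Kᵢxᵢ:
  acetaldehyde: x = 0.076, y = 0.286
  isopentane: x = 0.079, y = 0.275
  cyclohexane: x = 0.115, y = 0.084
  2-propanol: x = 0.329, y = 0.211
  n-heptane: x = 0.400, y = 0.144

V/F = 0.813, x_2-propanol = 0.329, y_2-propanol = 0.211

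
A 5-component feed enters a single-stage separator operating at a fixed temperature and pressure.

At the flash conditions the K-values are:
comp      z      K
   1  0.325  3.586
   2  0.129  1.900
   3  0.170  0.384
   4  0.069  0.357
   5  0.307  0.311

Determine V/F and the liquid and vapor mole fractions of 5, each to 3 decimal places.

V/F = 0.408, x_5 = 0.427, y_5 = 0.133

Rachford–Rice: g(V/F) = Σ zᵢ(Kᵢ−1)/(1+V/F(Kᵢ−1)) = 0.
Check two-phase: ΣzᵢKᵢ = 1.596 > 1 and Σzᵢ/Kᵢ = 1.782 > 1, so g(0) = 0.596 > 0 and g(1) = -0.782 < 0.
Iterate (Newton) starting at V/F = 0.38:
  V/F = 0.380: g = 0.0284, g' = -1.038 → V/F = 0.407
  V/F = 0.407: g = 0.0003, g' = -1.020 → V/F = 0.408
Converged at V/F = 0.408.
Compositions from xᵢ = zᵢ/(1+V/F(Kᵢ−1)), yᵢ = Kᵢxᵢ:
  1: x = 0.158, y = 0.567
  2: x = 0.094, y = 0.179
  3: x = 0.227, y = 0.087
  4: x = 0.094, y = 0.033
  5: x = 0.427, y = 0.133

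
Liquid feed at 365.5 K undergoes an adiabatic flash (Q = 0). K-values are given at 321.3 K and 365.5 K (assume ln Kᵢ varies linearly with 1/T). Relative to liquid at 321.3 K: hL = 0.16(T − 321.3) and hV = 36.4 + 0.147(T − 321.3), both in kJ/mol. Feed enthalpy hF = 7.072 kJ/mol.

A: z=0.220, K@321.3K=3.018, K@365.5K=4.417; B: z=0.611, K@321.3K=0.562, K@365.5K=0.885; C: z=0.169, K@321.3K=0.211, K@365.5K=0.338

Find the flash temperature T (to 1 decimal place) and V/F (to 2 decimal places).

T = 331.9 K, V/F = 0.15

Adiabatic flash: solve Rachford–Rice at each trial T, then check hF = ψ·hV(T) + (1−ψ)·hL(T).
  T = 321.3 K: K = (3.018, 0.562, 0.211), RR gives ψ = 0.041, H_out = 1.482 kJ/mol
  T = 365.5 K: K = (4.417, 0.885, 0.338), RR gives ψ = 0.570, H_out = 27.504 kJ/mol
  T = 343.4 K: K = (3.696, 0.716, 0.271), RR gives ψ = 0.272, H_out = 13.371 kJ/mol
  T = 332.4 K: K = (3.353, 0.637, 0.240), RR gives ψ = 0.154, H_out = 7.346 kJ/mol
  T = 326.9 K: K = (3.185, 0.599, 0.226), RR gives ψ = 0.097, H_out = 4.438 kJ/mol
  T = 329.6 K: K = (3.267, 0.618, 0.233), RR gives ψ = 0.125, H_out = 5.862 kJ/mol
  T = 331.0 K: K = (3.310, 0.627, 0.237), RR gives ψ = 0.139, H_out = 6.602 kJ/mol
Linear interpolation between T = 331.0 (H_out = 6.602) and T = 332.4 (H_out = 7.346) on hF = 7.072 gives T ≈ 331.9 K, at which ψ = 0.15.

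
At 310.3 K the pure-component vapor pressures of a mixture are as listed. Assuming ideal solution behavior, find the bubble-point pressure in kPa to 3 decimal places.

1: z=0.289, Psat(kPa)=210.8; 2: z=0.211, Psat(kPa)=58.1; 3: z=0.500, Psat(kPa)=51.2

At the bubble point ψ → 0, so ΣzᵢKᵢ = 1 with Kᵢ = Pᵢˢᵃᵗ/P ⇒ P = ΣzᵢPᵢˢᵃᵗ.
P = 0.289·210.8 + 0.211·58.1 + 0.500·51.2 = 98.780 kPa

Pbub = 98.780 kPa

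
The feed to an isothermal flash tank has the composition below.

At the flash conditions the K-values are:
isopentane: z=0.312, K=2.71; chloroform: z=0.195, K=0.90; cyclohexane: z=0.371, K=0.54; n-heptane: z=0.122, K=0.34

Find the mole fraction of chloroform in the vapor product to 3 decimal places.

y_chloroform = 0.182

Iterate (Newton) starting at ψ = 0.5:
  ψ = 0.500: g = -0.0747, g' = -0.518 → ψ = 0.356
  ψ = 0.356: g = 0.0022, g' = -0.558 → ψ = 0.360
Converged at ψ = 0.360.
Compositions from xᵢ = zᵢ/(1+ψ(Kᵢ−1)), yᵢ = Kᵢxᵢ:
  isopentane: x = 0.193, y = 0.523
  chloroform: x = 0.202, y = 0.182
  cyclohexane: x = 0.445, y = 0.240
  n-heptane: x = 0.160, y = 0.054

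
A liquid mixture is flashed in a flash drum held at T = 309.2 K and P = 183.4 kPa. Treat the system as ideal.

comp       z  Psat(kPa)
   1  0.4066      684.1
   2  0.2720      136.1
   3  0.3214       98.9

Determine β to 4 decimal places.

β = 0.8521

Raoult's law: Kᵢ = Pᵢˢᵃᵗ/P = Pᵢˢᵃᵗ/183.4.
  K_1 = 684.1/183.4 = 3.730098, K_2 = 136.1/183.4 = 0.742094, K_3 = 98.9/183.4 = 0.539258
Let β = V/F and solve Σ zᵢ(Kᵢ−1)/(1+β(Kᵢ−1)) = 0.
Check two-phase: ΣzᵢKᵢ = 1.8918 > 1 and Σzᵢ/Kᵢ = 1.0715 > 1, so g(0) = 0.8918 > 0 and g(1) = -0.0715 < 0.
Newton iteration, β⁰ = 0.7:
  β = 0.7000: g = 0.07714, g' = -0.5332 → β = 0.8447
  β = 0.8447: g = 0.00365, g' = -0.4897 → β = 0.8521
Converged at β = 0.8521.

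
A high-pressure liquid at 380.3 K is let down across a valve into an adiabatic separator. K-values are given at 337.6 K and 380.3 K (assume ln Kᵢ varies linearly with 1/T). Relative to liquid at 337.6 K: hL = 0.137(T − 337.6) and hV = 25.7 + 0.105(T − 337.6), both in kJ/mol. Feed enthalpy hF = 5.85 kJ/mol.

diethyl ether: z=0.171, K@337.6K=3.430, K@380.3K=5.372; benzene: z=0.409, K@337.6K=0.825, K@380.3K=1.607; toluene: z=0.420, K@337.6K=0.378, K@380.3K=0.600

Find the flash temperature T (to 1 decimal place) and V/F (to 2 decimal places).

Adiabatic flash: solve Rachford–Rice at each trial T, then check hF = ψ·hV(T) + (1−ψ)·hL(T).
  T = 337.6 K: K = (3.430, 0.825, 0.378), RR gives ψ = 0.080, H_out = 2.067 kJ/mol
  T = 380.3 K: K = (5.372, 1.607, 0.600), RR gives ψ = 1.000, H_out = 30.183 kJ/mol
  T = 359.0 K: K = (4.352, 1.175, 0.483), RR gives ψ = 0.474, H_out = 14.793 kJ/mol
  T = 348.3 K: K = (3.878, 0.990, 0.429), RR gives ψ = 0.254, H_out = 7.896 kJ/mol
  T = 343.0 K: K = (3.653, 0.906, 0.403), RR gives ψ = 0.163, H_out = 4.899 kJ/mol
  T = 345.6 K: K = (3.762, 0.947, 0.416), RR gives ψ = 0.206, H_out = 6.338 kJ/mol
  T = 344.3 K: K = (3.707, 0.926, 0.410), RR gives ψ = 0.184, H_out = 5.612 kJ/mol
Linear interpolation between T = 344.3 (H_out = 5.612) and T = 345.6 (H_out = 6.338) on hF = 5.85 gives T ≈ 344.7 K, at which ψ = 0.19.

T = 344.7 K, V/F = 0.19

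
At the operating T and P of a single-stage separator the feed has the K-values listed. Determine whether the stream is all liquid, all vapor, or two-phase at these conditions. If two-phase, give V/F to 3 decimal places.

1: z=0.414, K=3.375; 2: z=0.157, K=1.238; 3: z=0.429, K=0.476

two-phase, V/F = 0.774

ΣzᵢKᵢ = 1.796; Σzᵢ/Kᵢ = 1.151.
Both exceed 1, so a two-phase solution exists.
Newton iteration, ψ⁰ = 0.5:
  ψ = 0.500: g = 0.1783, g' = -0.711 → ψ = 0.751
  ψ = 0.751: g = 0.0145, g' = -0.628 → ψ = 0.774
Converged at ψ = 0.774.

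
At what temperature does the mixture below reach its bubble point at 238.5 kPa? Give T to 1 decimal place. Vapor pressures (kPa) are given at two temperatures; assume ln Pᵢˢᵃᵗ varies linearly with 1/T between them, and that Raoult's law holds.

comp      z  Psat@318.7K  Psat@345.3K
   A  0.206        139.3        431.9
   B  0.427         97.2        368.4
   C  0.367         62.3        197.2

Bubble-point temperature: ΣzᵢPᵢˢᵃᵗ(T) = P. Interpolate ln Pᵢˢᵃᵗ = aᵢ + bᵢ/T.
  T = 318.7 K: ΣzᵢPᵢˢᵃᵗ = 93.06 kPa
  T = 345.3 K: ΣzᵢPᵢˢᵃᵗ = 318.65 kPa
  T = 332.0 K: ΣzᵢPᵢˢᵃᵗ = 176.30 kPa
  T = 338.6 K: ΣzᵢPᵢˢᵃᵗ = 237.81 kPa
  T = 342.0 K: ΣzᵢPᵢˢᵃᵗ = 276.26 kPa
  T = 340.3 K: ΣzᵢPᵢˢᵃᵗ = 256.40 kPa
Interpolating between 338.6 K and 340.3 K gives T ≈ 338.7 K.

T = 338.7 K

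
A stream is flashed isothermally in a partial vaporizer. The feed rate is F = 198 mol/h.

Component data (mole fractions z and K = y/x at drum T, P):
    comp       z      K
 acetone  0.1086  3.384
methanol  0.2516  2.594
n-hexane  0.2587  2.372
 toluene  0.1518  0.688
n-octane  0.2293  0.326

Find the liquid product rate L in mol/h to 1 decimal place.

Rachford–Rice: g(V/F) = Σ zᵢ(Kᵢ−1)/(1+V/F(Kᵢ−1)) = 0.
g(0) = ΣzᵢKᵢ − 1 = 0.8130 and g(1) = 1 − Σzᵢ/Kᵢ = -0.1622, so a root lies in (0, 1).
Newton iteration, V/F⁰ = 0.48:
  V/F = 0.4800: g = 0.27779, g' = -0.7645 → V/F = 0.8434
  V/F = 0.8434: g = -0.00076, g' = -0.8755 → V/F = 0.8425
Converged at V/F = 0.8425.
Then V = V/F·F = 0.8425·198 = 166.8 mol/h and L = F − V = 31.2 mol/h.

L = 31.2 mol/h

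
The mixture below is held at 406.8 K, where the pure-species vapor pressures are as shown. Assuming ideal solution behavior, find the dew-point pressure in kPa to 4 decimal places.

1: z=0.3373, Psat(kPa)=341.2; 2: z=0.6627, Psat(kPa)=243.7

At the dew point ψ → 1, so Σzᵢ/Kᵢ = 1 with Kᵢ = Pᵢˢᵃᵗ/P ⇒ 1/P = Σzᵢ/Pᵢˢᵃᵗ.
1/P = 0.3373/341.2 + 0.6627/243.7 = 0.0037079 ⇒ P = 269.6947 kPa

Pdew = 269.6947 kPa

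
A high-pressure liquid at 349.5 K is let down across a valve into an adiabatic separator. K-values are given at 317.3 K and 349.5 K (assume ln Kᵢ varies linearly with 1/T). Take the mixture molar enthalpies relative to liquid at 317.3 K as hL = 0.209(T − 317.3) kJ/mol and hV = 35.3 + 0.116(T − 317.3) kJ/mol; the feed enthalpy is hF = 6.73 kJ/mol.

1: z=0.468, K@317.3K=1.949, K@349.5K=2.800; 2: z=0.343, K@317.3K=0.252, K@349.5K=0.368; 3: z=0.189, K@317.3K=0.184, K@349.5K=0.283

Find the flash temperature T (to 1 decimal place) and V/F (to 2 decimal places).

T = 324.4 K, V/F = 0.15

Adiabatic flash: solve Rachford–Rice at each trial T, then check hF = ψ·hV(T) + (1−ψ)·hL(T).
  T = 317.3 K: K = (1.949, 0.252, 0.184), RR gives ψ = 0.045, H_out = 1.605 kJ/mol
  T = 349.5 K: K = (2.800, 0.368, 0.283), RR gives ψ = 0.410, H_out = 19.981 kJ/mol
  T = 333.4 K: K = (2.357, 0.307, 0.231), RR gives ψ = 0.258, H_out = 12.069 kJ/mol
  T = 325.4 K: K = (2.149, 0.279, 0.207), RR gives ψ = 0.164, H_out = 7.352 kJ/mol
  T = 321.4 K: K = (2.049, 0.266, 0.195), RR gives ψ = 0.109, H_out = 4.668 kJ/mol
  T = 323.4 K: K = (2.099, 0.272, 0.201), RR gives ψ = 0.137, H_out = 6.043 kJ/mol
Linear interpolation between T = 323.4 (H_out = 6.043) and T = 325.4 (H_out = 7.352) on hF = 6.73 gives T ≈ 324.4 K, at which ψ = 0.15.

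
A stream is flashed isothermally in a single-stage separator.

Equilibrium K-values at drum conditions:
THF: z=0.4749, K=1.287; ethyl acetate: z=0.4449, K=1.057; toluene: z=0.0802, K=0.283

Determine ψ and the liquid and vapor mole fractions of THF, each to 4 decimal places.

Let ψ = V/F and solve Σ zᵢ(Kᵢ−1)/(1+ψ(Kᵢ−1)) = 0.
g(0) = ΣzᵢKᵢ − 1 = 0.1042 and g(1) = 1 − Σzᵢ/Kᵢ = -0.0733, so a root lies in (0, 1).
Iterate (Newton) starting at ψ = 0.61:
  ψ = 0.6100: g = 0.03829, g' = -0.1599 → ψ = 0.8494
  ψ = 0.8494: g = -0.01332, g' = -0.2964 → ψ = 0.8045
  ψ = 0.8045: g = -0.00091, g' = -0.2574 → ψ = 0.8010
  ψ = 0.8010: g = -0.00000, g' = -0.2547 → ψ = 0.8009
Converged at ψ = 0.8009.
Compositions from xᵢ = zᵢ/(1+ψ(Kᵢ−1)), yᵢ = Kᵢxᵢ:
  THF: x = 0.3861, y = 0.4970
  ethyl acetate: x = 0.4255, y = 0.4497
  toluene: x = 0.1884, y = 0.0533

ψ = 0.8009, x_THF = 0.3861, y_THF = 0.4970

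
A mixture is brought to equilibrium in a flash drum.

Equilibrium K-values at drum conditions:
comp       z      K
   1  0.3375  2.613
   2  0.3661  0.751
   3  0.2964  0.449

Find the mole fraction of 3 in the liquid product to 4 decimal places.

x_3 = 0.3915

Rachford–Rice: g(V/F) = Σ zᵢ(Kᵢ−1)/(1+V/F(Kᵢ−1)) = 0.
g(0) = ΣzᵢKᵢ − 1 = 0.2899 and g(1) = 1 − Σzᵢ/Kᵢ = -0.2768, so a root lies in (0, 1).
Newton iteration, V/F⁰ = 0.69:
  V/F = 0.6900: g = -0.11592, g' = -0.4640 → V/F = 0.4402
  V/F = 0.4402: g = 0.00037, g' = -0.4858 → V/F = 0.4409
Converged at V/F = 0.4409.
Compositions from xᵢ = zᵢ/(1+V/F(Kᵢ−1)), yᵢ = Kᵢxᵢ:
  1: x = 0.1972, y = 0.5154
  2: x = 0.4113, y = 0.3088
  3: x = 0.3915, y = 0.1758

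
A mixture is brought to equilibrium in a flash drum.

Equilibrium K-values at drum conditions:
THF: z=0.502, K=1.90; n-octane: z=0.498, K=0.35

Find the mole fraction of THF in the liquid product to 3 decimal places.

Binary case is linear: z₁(K₁−1)(1+ψ(K₂−1)) + z₂(K₂−1)(1+ψ(K₁−1)) = 0
⇒ ψ = [z₁(K₁−1)+z₂(K₂−1)] / [−(K₁−1)(K₂−1)] = 0.1281/0.5850 = 0.219
Compositions from xᵢ = zᵢ/(1+ψ(Kᵢ−1)), yᵢ = Kᵢxᵢ:
  THF: x = 0.419, y = 0.797
  n-octane: x = 0.581, y = 0.203

x_THF = 0.419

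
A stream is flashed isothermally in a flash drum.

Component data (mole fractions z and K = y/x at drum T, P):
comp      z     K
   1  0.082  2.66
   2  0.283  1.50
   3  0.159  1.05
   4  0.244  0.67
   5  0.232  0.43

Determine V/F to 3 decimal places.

V/F = 0.210

Material balance + equilibrium reduce to Σ zᵢ(Kᵢ−1)/(1+V/F(Kᵢ−1)) = 0.
Check two-phase: ΣzᵢKᵢ = 1.073 > 1 and Σzᵢ/Kᵢ = 1.275 > 1, so g(0) = 0.073 > 0 and g(1) = -0.275 < 0.
Newton iteration, V/F⁰ = 0.5:
  V/F = 0.500: g = -0.0860, g' = -0.299 → V/F = 0.212
  V/F = 0.212: g = -0.0005, g' = -0.310 → V/F = 0.210
Converged at V/F = 0.210.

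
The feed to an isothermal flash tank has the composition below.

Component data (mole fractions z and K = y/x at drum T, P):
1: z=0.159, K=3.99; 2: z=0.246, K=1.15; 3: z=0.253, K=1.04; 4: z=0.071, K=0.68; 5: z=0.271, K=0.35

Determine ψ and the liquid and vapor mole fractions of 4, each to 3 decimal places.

Rachford–Rice: g(ψ) = Σ zᵢ(Kᵢ−1)/(1+ψ(Kᵢ−1)) = 0.
Feasibility: ΣzᵢKᵢ = 1.324, Σzᵢ/Kᵢ = 1.376 — both > 1, two phases present.
Newton iteration, ψ⁰ = 0.5:
  ψ = 0.500: g = -0.0532, g' = -0.495 → ψ = 0.393
  ψ = 0.393: g = 0.0011, g' = -0.522 → ψ = 0.395
Converged at ψ = 0.395.
Compositions from xᵢ = zᵢ/(1+ψ(Kᵢ−1)), yᵢ = Kᵢxᵢ:
  1: x = 0.073, y = 0.291
  2: x = 0.232, y = 0.267
  3: x = 0.249, y = 0.259
  4: x = 0.081, y = 0.055
  5: x = 0.364, y = 0.128

ψ = 0.395, x_4 = 0.081, y_4 = 0.055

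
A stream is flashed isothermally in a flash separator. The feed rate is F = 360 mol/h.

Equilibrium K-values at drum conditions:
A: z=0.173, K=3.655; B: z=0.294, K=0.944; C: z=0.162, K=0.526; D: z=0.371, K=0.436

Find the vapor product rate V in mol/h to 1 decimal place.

Material balance + equilibrium reduce to Σ zᵢ(Kᵢ−1)/(1+ψ(Kᵢ−1)) = 0.
g(0) = ΣzᵢKᵢ − 1 = 0.157 and g(1) = 1 − Σzᵢ/Kᵢ = -0.518, so a root lies in (0, 1).
Newton iteration, ψ⁰ = 0.66:
  ψ = 0.660: g = -0.2953, g' = -0.539 → ψ = 0.112
  ψ = 0.112: g = 0.0333, g' = -0.901 → ψ = 0.149
  ψ = 0.149: g = 0.0017, g' = -0.811 → ψ = 0.151
Converged at ψ = 0.151.
Then V = ψ·F = 0.1508·360 = 54.3 mol/h and L = F − V = 305.7 mol/h.

V = 54.3 mol/h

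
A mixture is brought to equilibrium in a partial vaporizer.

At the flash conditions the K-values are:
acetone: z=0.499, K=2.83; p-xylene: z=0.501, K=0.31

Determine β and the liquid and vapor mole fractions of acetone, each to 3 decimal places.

β = 0.449, x_acetone = 0.274, y_acetone = 0.775

Binary case is linear: z₁(K₁−1)(1+β(K₂−1)) + z₂(K₂−1)(1+β(K₁−1)) = 0
⇒ β = [z₁(K₁−1)+z₂(K₂−1)] / [−(K₁−1)(K₂−1)] = 0.5675/1.2627 = 0.449
Compositions from xᵢ = zᵢ/(1+β(Kᵢ−1)), yᵢ = Kᵢxᵢ:
  acetone: x = 0.274, y = 0.775
  p-xylene: x = 0.726, y = 0.225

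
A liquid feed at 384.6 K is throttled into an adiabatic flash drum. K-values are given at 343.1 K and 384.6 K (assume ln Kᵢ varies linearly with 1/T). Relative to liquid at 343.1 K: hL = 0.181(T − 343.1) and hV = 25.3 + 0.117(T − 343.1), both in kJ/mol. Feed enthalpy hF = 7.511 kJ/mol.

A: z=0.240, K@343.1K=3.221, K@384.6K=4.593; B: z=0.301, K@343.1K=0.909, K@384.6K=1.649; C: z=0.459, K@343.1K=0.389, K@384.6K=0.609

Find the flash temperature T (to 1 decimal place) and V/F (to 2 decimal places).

T = 346.4 K, V/F = 0.28

Adiabatic flash: solve Rachford–Rice at each trial T, then check hF = ψ·hV(T) + (1−ψ)·hL(T).
  T = 343.1 K: K = (3.221, 0.909, 0.389), RR gives ψ = 0.228, H_out = 5.770 kJ/mol
  T = 384.6 K: K = (4.593, 1.649, 0.609), RR gives ψ = 1.000, H_out = 30.155 kJ/mol
  T = 363.9 K: K = (3.887, 1.246, 0.493), RR gives ψ = 0.570, H_out = 17.419 kJ/mol
  T = 353.5 K: K = (3.548, 1.069, 0.440), RR gives ψ = 0.387, H_out = 11.406 kJ/mol
  T = 348.3 K: K = (3.383, 0.987, 0.414), RR gives ψ = 0.305, H_out = 8.546 kJ/mol
  T = 345.7 K: K = (3.302, 0.948, 0.401), RR gives ψ = 0.266, H_out = 7.149 kJ/mol
  T = 347.0 K: K = (3.342, 0.967, 0.408), RR gives ψ = 0.285, H_out = 7.845 kJ/mol
Linear interpolation between T = 345.7 (H_out = 7.149) and T = 347.0 (H_out = 7.845) on hF = 7.511 gives T ≈ 346.4 K, at which ψ = 0.28.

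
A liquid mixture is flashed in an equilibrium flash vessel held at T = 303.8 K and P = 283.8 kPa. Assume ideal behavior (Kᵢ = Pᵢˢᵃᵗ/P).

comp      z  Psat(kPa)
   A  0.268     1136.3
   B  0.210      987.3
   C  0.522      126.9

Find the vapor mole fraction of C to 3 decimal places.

y_C = 0.372

Raoult's law: Kᵢ = Pᵢˢᵃᵗ/P = Pᵢˢᵃᵗ/283.8.
  K_A = 1136.3/283.8 = 4.00388, K_B = 987.3/283.8 = 3.47886, K_C = 126.9/283.8 = 0.44715
Material balance + equilibrium reduce to Σ zᵢ(Kᵢ−1)/(1+V/F(Kᵢ−1)) = 0.
Feasibility: ΣzᵢKᵢ = 2.037, Σzᵢ/Kᵢ = 1.295 — both > 1, two phases present.
Newton iteration, V/F⁰ = 0.5:
  V/F = 0.500: g = 0.1554, g' = -0.948 → V/F = 0.664
  V/F = 0.664: g = 0.0097, g' = -0.852 → V/F = 0.675
Converged at V/F = 0.675.
Compositions from xᵢ = zᵢ/(1+V/F(Kᵢ−1)), yᵢ = Kᵢxᵢ:
  A: x = 0.088, y = 0.354
  B: x = 0.079, y = 0.273
  C: x = 0.833, y = 0.372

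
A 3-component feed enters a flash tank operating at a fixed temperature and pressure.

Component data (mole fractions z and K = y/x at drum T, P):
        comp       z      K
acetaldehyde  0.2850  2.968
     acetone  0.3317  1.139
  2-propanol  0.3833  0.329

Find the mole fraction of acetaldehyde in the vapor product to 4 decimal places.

Rachford–Rice: g(ψ) = Σ zᵢ(Kᵢ−1)/(1+ψ(Kᵢ−1)) = 0.
Check two-phase: ΣzᵢKᵢ = 1.3498 > 1 and Σzᵢ/Kᵢ = 1.5523 > 1, so g(0) = 0.3498 > 0 and g(1) = -0.5523 < 0.
Newton iteration, ψ⁰ = 0.4:
  ψ = 0.4000: g = 0.00596, g' = -0.6738 → ψ = 0.4088
Converged at ψ = 0.4089.
Compositions from xᵢ = zᵢ/(1+ψ(Kᵢ−1)), yᵢ = Kᵢxᵢ:
  acetaldehyde: x = 0.1579, y = 0.4687
  acetone: x = 0.3139, y = 0.3575
  2-propanol: x = 0.5282, y = 0.1738

y_acetaldehyde = 0.4687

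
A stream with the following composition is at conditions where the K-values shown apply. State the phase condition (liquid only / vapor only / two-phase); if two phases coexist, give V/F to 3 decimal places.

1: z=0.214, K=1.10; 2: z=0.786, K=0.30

liquid only

ΣzᵢKᵢ = 0.471; Σzᵢ/Kᵢ = 2.815.
Since ΣzᵢKᵢ < 1 the mixture is below its bubble point — single liquid phase.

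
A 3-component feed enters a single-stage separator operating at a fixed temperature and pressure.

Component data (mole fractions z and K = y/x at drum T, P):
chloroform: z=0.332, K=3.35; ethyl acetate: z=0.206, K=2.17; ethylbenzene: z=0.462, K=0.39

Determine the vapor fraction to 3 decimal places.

ψ = 0.625

Material balance + equilibrium reduce to Σ zᵢ(Kᵢ−1)/(1+ψ(Kᵢ−1)) = 0.
Feasibility: ΣzᵢKᵢ = 1.739, Σzᵢ/Kᵢ = 1.379 — both > 1, two phases present.
Newton iteration, ψ⁰ = 0.5:
  ψ = 0.500: g = 0.1053, g' = -0.856 → ψ = 0.623
  ψ = 0.623: g = 0.0014, g' = -0.844 → ψ = 0.625
Converged at ψ = 0.625.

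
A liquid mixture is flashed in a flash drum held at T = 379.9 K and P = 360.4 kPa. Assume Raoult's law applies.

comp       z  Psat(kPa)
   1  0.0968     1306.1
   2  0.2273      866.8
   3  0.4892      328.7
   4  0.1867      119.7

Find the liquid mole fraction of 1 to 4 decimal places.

x_1 = 0.0362

Raoult's law: Kᵢ = Pᵢˢᵃᵗ/P = Pᵢˢᵃᵗ/360.4.
  K_1 = 1306.1/360.4 = 3.624029, K_2 = 866.8/360.4 = 2.405105, K_3 = 328.7/360.4 = 0.912042, K_4 = 119.7/360.4 = 0.332131
Material balance + equilibrium reduce to Σ zᵢ(Kᵢ−1)/(1+ψ(Kᵢ−1)) = 0.
Feasibility: ΣzᵢKᵢ = 1.4057, Σzᵢ/Kᵢ = 1.2197 — both > 1, two phases present.
Newton–Raphson from ψ = 0.38:
  ψ = 0.3800: g = 0.12378, g' = -0.5114 → ψ = 0.6220
  ψ = 0.6220: g = 0.00810, g' = -0.4719 → ψ = 0.6392
  ψ = 0.6392: g = -0.00003, g' = -0.4753 → ψ = 0.6391
Converged at ψ = 0.6391.
Compositions from xᵢ = zᵢ/(1+ψ(Kᵢ−1)), yᵢ = Kᵢxᵢ:
  1: x = 0.0362, y = 0.1310
  2: x = 0.1198, y = 0.2880
  3: x = 0.5183, y = 0.4727
  4: x = 0.3257, y = 0.1082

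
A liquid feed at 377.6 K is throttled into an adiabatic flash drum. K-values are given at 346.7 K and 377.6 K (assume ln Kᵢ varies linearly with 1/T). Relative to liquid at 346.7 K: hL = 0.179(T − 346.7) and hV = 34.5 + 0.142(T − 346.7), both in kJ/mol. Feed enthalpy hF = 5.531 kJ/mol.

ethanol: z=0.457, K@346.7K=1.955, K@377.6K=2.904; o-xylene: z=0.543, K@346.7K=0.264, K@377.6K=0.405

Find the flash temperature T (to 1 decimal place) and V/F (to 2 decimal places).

T = 351.4 K, V/F = 0.14

Adiabatic flash: solve Rachford–Rice at each trial T, then check hF = ψ·hV(T) + (1−ψ)·hL(T).
  T = 346.7 K: K = (1.955, 0.264), RR gives ψ = 0.052, H_out = 1.806 kJ/mol
  T = 377.6 K: K = (2.904, 0.405), RR gives ψ = 0.483, H_out = 21.638 kJ/mol
  T = 362.1 K: K = (2.401, 0.330), RR gives ψ = 0.294, H_out = 12.744 kJ/mol
  T = 354.4 K: K = (2.172, 0.296), RR gives ψ = 0.185, H_out = 7.724 kJ/mol
  T = 350.5 K: K = (2.060, 0.279), RR gives ψ = 0.122, H_out = 4.873 kJ/mol
  T = 352.4 K: K = (2.114, 0.287), RR gives ψ = 0.154, H_out = 6.294 kJ/mol
Linear interpolation between T = 350.5 (H_out = 4.873) and T = 352.4 (H_out = 6.294) on hF = 5.531 gives T ≈ 351.4 K, at which ψ = 0.14.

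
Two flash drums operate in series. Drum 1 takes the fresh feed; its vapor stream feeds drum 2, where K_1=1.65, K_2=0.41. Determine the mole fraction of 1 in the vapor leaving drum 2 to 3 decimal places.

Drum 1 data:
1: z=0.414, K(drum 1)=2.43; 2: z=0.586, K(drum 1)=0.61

Drum 1:
Rachford–Rice: g(ψ₁) = Σ zᵢ(Kᵢ−1)/(1+ψ₁(Kᵢ−1)) = 0.
Check two-phase: ΣzᵢKᵢ = 1.363 > 1 and Σzᵢ/Kᵢ = 1.131 > 1, so g(0) = 0.363 > 0 and g(1) = -0.131 < 0.
Iterate (Newton) starting at ψ₁ = 0.67:
  ψ₁ = 0.670: g = -0.0070, g' = -0.384 → ψ₁ = 0.652
Converged at ψ₁ = 0.652.
Drum-1 compositions:
  1: x = 0.214, y = 0.521
  2: x = 0.786, y = 0.479
Drum-2 feed = drum-1 vapor: z₂ = (0.5207, 0.4793).
Drum 2:
Material balance + equilibrium reduce to Σ zᵢ(Kᵢ−1)/(1+ψ₂(Kᵢ−1)) = 0.
g(0) = ΣzᵢKᵢ − 1 = 0.056 and g(1) = 1 − Σzᵢ/Kᵢ = -0.485, so a root lies in (0, 1).
Binary case is linear: z₁(K₁−1)(1+ψ₂(K₂−1)) + z₂(K₂−1)(1+ψ₂(K₁−1)) = 0
⇒ ψ₂ = [z₁(K₁−1)+z₂(K₂−1)] / [−(K₁−1)(K₂−1)] = 0.0557/0.3835 = 0.145
  1: x = 0.476, y = 0.785
  2: x = 0.524, y = 0.215

y_1 (drum 2) = 0.785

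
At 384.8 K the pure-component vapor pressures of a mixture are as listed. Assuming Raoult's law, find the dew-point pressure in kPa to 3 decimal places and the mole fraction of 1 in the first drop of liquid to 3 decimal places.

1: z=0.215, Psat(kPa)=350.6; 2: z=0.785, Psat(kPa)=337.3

At the dew point ψ → 1, so Σzᵢ/Kᵢ = 1 with Kᵢ = Pᵢˢᵃᵗ/P ⇒ 1/P = Σzᵢ/Pᵢˢᵃᵗ.
1/P = 0.215/350.6 + 0.785/337.3 = 0.002941 ⇒ P = 340.074 kPa
xᵢ = zᵢP/Pᵢˢᵃᵗ ⇒ x_1 = 0.215·340.074/350.6 = 0.209

Pdew = 340.074 kPa, x_1 = 0.209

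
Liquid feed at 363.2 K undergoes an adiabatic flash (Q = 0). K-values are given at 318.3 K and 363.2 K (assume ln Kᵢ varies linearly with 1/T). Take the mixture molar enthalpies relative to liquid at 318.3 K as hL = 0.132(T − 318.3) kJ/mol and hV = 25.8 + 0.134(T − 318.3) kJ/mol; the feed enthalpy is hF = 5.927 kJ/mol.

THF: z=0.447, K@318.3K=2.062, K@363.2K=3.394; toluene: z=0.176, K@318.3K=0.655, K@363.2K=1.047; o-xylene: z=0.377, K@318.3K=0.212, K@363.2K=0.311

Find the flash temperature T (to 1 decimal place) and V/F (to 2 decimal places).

Adiabatic flash: solve Rachford–Rice at each trial T, then check hF = ψ·hV(T) + (1−ψ)·hL(T).
  T = 318.3 K: K = (2.062, 0.655, 0.212), RR gives ψ = 0.162, H_out = 4.186 kJ/mol
  T = 363.2 K: K = (3.394, 1.047, 0.311), RR gives ψ = 0.605, H_out = 21.582 kJ/mol
  T = 340.8 K: K = (2.691, 0.841, 0.260), RR gives ψ = 0.428, H_out = 14.042 kJ/mol
  T = 329.6 K: K = (2.368, 0.746, 0.236), RR gives ψ = 0.314, H_out = 9.600 kJ/mol
  T = 324.0 K: K = (2.214, 0.700, 0.224), RR gives ψ = 0.245, H_out = 7.073 kJ/mol
  T = 321.1 K: K = (2.136, 0.677, 0.218), RR gives ψ = 0.205, H_out = 5.650 kJ/mol
  T = 322.6 K: K = (2.176, 0.689, 0.221), RR gives ψ = 0.226, H_out = 6.397 kJ/mol
Linear interpolation between T = 321.1 (H_out = 5.650) and T = 322.6 (H_out = 6.397) on hF = 5.927 gives T ≈ 321.7 K, at which ψ = 0.21.

T = 321.7 K, V/F = 0.21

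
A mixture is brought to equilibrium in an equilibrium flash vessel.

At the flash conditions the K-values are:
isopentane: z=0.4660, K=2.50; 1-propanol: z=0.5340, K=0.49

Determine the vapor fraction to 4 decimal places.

ψ = 0.5577

Material balance + equilibrium reduce to Σ zᵢ(Kᵢ−1)/(1+ψ(Kᵢ−1)) = 0.
Check two-phase: ΣzᵢKᵢ = 1.4267 > 1 and Σzᵢ/Kᵢ = 1.2762 > 1, so g(0) = 0.4267 > 0 and g(1) = -0.2762 < 0.
Binary case is linear: z₁(K₁−1)(1+ψ(K₂−1)) + z₂(K₂−1)(1+ψ(K₁−1)) = 0
⇒ ψ = [z₁(K₁−1)+z₂(K₂−1)] / [−(K₁−1)(K₂−1)] = 0.42666/0.76500 = 0.5577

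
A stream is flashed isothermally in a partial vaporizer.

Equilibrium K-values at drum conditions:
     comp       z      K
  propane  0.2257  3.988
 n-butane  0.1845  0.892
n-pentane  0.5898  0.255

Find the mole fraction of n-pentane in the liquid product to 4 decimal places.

Material balance + equilibrium reduce to Σ zᵢ(Kᵢ−1)/(1+V/F(Kᵢ−1)) = 0.
Check two-phase: ΣzᵢKᵢ = 1.2151 > 1 and Σzᵢ/Kᵢ = 2.5764 > 1, so g(0) = 0.2151 > 0 and g(1) = -1.5764 < 0.
Iterate (Newton) starting at V/F = 0.34:
  V/F = 0.3400: g = -0.27461, g' = -1.0853 → V/F = 0.0870
  V/F = 0.0870: g = 0.04533, g' = -1.6460 → V/F = 0.1145
  V/F = 0.1145: g = 0.00191, g' = -1.5121 → V/F = 0.1158
Converged at V/F = 0.1158.
Compositions from xᵢ = zᵢ/(1+V/F(Kᵢ−1)), yᵢ = Kᵢxᵢ:
  propane: x = 0.1677, y = 0.6687
  n-butane: x = 0.1868, y = 0.1667
  n-pentane: x = 0.6455, y = 0.1646

x_n-pentane = 0.6455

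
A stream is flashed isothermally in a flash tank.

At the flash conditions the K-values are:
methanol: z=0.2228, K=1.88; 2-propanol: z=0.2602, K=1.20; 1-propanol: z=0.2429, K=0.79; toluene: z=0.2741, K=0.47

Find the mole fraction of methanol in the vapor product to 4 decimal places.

Let ψ = V/F and solve Σ zᵢ(Kᵢ−1)/(1+ψ(Kᵢ−1)) = 0.
g(0) = ΣzᵢKᵢ − 1 = 0.0518 and g(1) = 1 − Σzᵢ/Kᵢ = -0.2260, so a root lies in (0, 1).
Newton–Raphson from ψ = 0.3:
  ψ = 0.3000: g = -0.02297, g' = -0.2383 → ψ = 0.2036
  ψ = 0.2036: g = 0.00014, g' = -0.2421 → ψ = 0.2042
Converged at ψ = 0.2042.
Compositions from xᵢ = zᵢ/(1+ψ(Kᵢ−1)), yᵢ = Kᵢxᵢ:
  methanol: x = 0.1889, y = 0.3551
  2-propanol: x = 0.2500, y = 0.3000
  1-propanol: x = 0.2538, y = 0.2005
  toluene: x = 0.3074, y = 0.1445

y_methanol = 0.3551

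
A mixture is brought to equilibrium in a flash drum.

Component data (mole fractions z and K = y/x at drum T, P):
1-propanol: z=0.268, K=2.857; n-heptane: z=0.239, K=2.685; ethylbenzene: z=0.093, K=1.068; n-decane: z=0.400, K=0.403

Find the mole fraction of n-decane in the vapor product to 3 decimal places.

Let ψ = V/F and solve Σ zᵢ(Kᵢ−1)/(1+ψ(Kᵢ−1)) = 0.
Check two-phase: ΣzᵢKᵢ = 1.668 > 1 and Σzᵢ/Kᵢ = 1.262 > 1, so g(0) = 0.668 > 0 and g(1) = -0.262 < 0.
Iterate (Newton) starting at ψ = 0.4:
  ψ = 0.400: g = 0.2186, g' = -0.793 → ψ = 0.676
  ψ = 0.676: g = 0.0148, g' = -0.731 → ψ = 0.696
Converged at ψ = 0.696.
Compositions from xᵢ = zᵢ/(1+ψ(Kᵢ−1)), yᵢ = Kᵢxᵢ:
  1-propanol: x = 0.117, y = 0.334
  n-heptane: x = 0.110, y = 0.295
  ethylbenzene: x = 0.089, y = 0.095
  n-decane: x = 0.684, y = 0.276

y_n-decane = 0.276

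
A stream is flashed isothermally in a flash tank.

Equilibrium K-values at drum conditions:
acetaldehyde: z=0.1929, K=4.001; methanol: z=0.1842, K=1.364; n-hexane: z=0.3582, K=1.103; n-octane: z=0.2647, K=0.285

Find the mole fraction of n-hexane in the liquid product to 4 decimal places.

Newton iteration, β⁰ = 0.4:
  β = 0.4000: g = 0.09198, g' = -0.6464 → β = 0.5423
  β = 0.5423: g = 0.00214, g' = -0.6331 → β = 0.5457
Converged at β = 0.5457.
Compositions from xᵢ = zᵢ/(1+β(Kᵢ−1)), yᵢ = Kᵢxᵢ:
  acetaldehyde: x = 0.0731, y = 0.2926
  methanol: x = 0.1537, y = 0.2096
  n-hexane: x = 0.3391, y = 0.3741
  n-octane: x = 0.4341, y = 0.1237

x_n-hexane = 0.3391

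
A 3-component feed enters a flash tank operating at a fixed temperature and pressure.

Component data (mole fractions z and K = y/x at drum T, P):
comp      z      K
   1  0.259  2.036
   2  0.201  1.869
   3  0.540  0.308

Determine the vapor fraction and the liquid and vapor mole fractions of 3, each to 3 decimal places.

Material balance + equilibrium reduce to Σ zᵢ(Kᵢ−1)/(1+ψ(Kᵢ−1)) = 0.
g(0) = ΣzᵢKᵢ − 1 = 0.069 and g(1) = 1 − Σzᵢ/Kᵢ = -0.988, so a root lies in (0, 1).
Newton–Raphson from ψ = 0.56:
  ψ = 0.560: g = -0.3228, g' = -0.869 → ψ = 0.189
  ψ = 0.189: g = -0.0553, g' = -0.649 → ψ = 0.103
  ψ = 0.103: g = 0.0001, g' = -0.655 → ψ = 0.104
Converged at ψ = 0.104.
Compositions from xᵢ = zᵢ/(1+ψ(Kᵢ−1)), yᵢ = Kᵢxᵢ:
  1: x = 0.234, y = 0.476
  2: x = 0.184, y = 0.345
  3: x = 0.582, y = 0.179

ψ = 0.104, x_3 = 0.582, y_3 = 0.179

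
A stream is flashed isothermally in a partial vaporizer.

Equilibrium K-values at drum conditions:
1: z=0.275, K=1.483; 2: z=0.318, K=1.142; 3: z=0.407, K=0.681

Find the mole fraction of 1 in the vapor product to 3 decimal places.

Let β = V/F and solve Σ zᵢ(Kᵢ−1)/(1+β(Kᵢ−1)) = 0.
g(0) = ΣzᵢKᵢ − 1 = 0.048 and g(1) = 1 − Σzᵢ/Kᵢ = -0.062, so a root lies in (0, 1).
Newton–Raphson from β = 0.5:
  β = 0.500: g = -0.0053, g' = -0.106 → β = 0.450
Converged at β = 0.450.
Compositions from xᵢ = zᵢ/(1+β(Kᵢ−1)), yᵢ = Kᵢxᵢ:
  1: x = 0.226, y = 0.335
  2: x = 0.299, y = 0.341
  3: x = 0.475, y = 0.324

y_1 = 0.335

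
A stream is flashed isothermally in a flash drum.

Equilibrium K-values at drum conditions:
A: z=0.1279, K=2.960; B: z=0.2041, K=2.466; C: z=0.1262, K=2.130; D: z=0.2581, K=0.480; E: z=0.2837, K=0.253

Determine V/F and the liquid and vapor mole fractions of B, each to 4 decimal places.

Newton–Raphson from V/F = 0.5:
  V/F = 0.5000: g = -0.12925, g' = -0.8680 → V/F = 0.3511
  V/F = 0.3511: g = -0.00331, g' = -0.8415 → V/F = 0.3472
Converged at V/F = 0.3472.
Compositions from xᵢ = zᵢ/(1+V/F(Kᵢ−1)), yᵢ = Kᵢxᵢ:
  A: x = 0.0761, y = 0.2253
  B: x = 0.1353, y = 0.3336
  C: x = 0.0906, y = 0.1931
  D: x = 0.3150, y = 0.1512
  E: x = 0.3830, y = 0.0969

V/F = 0.3472, x_B = 0.1353, y_B = 0.3336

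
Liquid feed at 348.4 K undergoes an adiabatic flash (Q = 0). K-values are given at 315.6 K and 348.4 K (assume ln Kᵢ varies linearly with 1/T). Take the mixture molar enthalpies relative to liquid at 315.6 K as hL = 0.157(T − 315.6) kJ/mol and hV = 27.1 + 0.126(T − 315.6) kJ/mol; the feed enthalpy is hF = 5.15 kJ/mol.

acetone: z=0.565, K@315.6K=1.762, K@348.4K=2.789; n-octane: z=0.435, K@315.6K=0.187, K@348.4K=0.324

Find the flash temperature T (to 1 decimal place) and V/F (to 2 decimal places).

Adiabatic flash: solve Rachford–Rice at each trial T, then check hF = ψ·hV(T) + (1−ψ)·hL(T).
  T = 315.6 K: K = (1.762, 0.187), RR gives ψ = 0.124, H_out = 3.363 kJ/mol
  T = 348.4 K: K = (2.789, 0.324), RR gives ψ = 0.593, H_out = 20.608 kJ/mol
  T = 332.0 K: K = (2.242, 0.250), RR gives ψ = 0.403, H_out = 13.281 kJ/mol
  T = 323.8 K: K = (1.994, 0.217), RR gives ψ = 0.284, H_out = 8.902 kJ/mol
  T = 319.7 K: K = (1.876, 0.202), RR gives ψ = 0.211, H_out = 6.332 kJ/mol
  T = 317.6 K: K = (1.817, 0.194), RR gives ψ = 0.169, H_out = 4.871 kJ/mol
Linear interpolation between T = 317.6 (H_out = 4.871) and T = 319.7 (H_out = 6.332) on hF = 5.15 gives T ≈ 318.0 K, at which ψ = 0.18.

T = 318.0 K, V/F = 0.18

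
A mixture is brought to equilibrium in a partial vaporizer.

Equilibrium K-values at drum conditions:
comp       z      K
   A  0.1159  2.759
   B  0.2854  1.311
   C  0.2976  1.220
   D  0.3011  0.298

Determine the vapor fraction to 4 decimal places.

Rachford–Rice: g(ψ) = Σ zᵢ(Kᵢ−1)/(1+ψ(Kᵢ−1)) = 0.
Check two-phase: ΣzᵢKᵢ = 1.1467 > 1 and Σzᵢ/Kᵢ = 1.5140 > 1, so g(0) = 0.1467 > 0 and g(1) = -0.5140 < 0.
Iterate (Newton) starting at ψ = 0.5:
  ψ = 0.5000: g = -0.08142, g' = -0.4862 → ψ = 0.3325
  ψ = 0.3325: g = -0.00566, g' = -0.4305 → ψ = 0.3194
Converged at ψ = 0.3194.

ψ = 0.3194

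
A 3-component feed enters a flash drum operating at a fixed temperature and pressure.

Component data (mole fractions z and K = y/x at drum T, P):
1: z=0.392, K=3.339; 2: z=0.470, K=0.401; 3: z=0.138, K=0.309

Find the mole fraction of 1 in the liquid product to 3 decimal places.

Material balance + equilibrium reduce to Σ zᵢ(Kᵢ−1)/(1+ψ(Kᵢ−1)) = 0.
g(0) = ΣzᵢKᵢ − 1 = 0.540 and g(1) = 1 − Σzᵢ/Kᵢ = -0.736, so a root lies in (0, 1).
Iterate (Newton) starting at ψ = 0.53:
  ψ = 0.530: g = -0.1536, g' = -0.954 → ψ = 0.369
  ψ = 0.369: g = 0.0028, g' = -1.014 → ψ = 0.372
Converged at ψ = 0.372.
Compositions from xᵢ = zᵢ/(1+ψ(Kᵢ−1)), yᵢ = Kᵢxᵢ:
  1: x = 0.210, y = 0.700
  2: x = 0.605, y = 0.242
  3: x = 0.186, y = 0.057

x_1 = 0.210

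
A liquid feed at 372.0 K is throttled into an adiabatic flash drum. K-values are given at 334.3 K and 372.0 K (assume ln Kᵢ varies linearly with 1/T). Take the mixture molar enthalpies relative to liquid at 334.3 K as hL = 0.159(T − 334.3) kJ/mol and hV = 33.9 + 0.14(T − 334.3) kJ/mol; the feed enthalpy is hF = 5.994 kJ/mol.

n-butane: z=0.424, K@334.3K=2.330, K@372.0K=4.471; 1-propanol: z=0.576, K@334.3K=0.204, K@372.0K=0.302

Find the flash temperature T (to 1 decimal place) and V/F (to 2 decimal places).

T = 338.3 K, V/F = 0.16

Adiabatic flash: solve Rachford–Rice at each trial T, then check hF = ψ·hV(T) + (1−ψ)·hL(T).
  T = 334.3 K: K = (2.330, 0.204), RR gives ψ = 0.100, H_out = 3.376 kJ/mol
  T = 372.0 K: K = (4.471, 0.302), RR gives ψ = 0.442, H_out = 20.645 kJ/mol
  T = 353.1 K: K = (3.281, 0.251), RR gives ψ = 0.313, H_out = 13.501 kJ/mol
  T = 343.7 K: K = (2.778, 0.227), RR gives ψ = 0.224, H_out = 9.062 kJ/mol
  T = 339.0 K: K = (2.547, 0.215), RR gives ψ = 0.168, H_out = 6.429 kJ/mol
  T = 336.6 K: K = (2.435, 0.209), RR gives ψ = 0.135, H_out = 4.932 kJ/mol
Linear interpolation between T = 336.6 (H_out = 4.932) and T = 339.0 (H_out = 6.429) on hF = 5.994 gives T ≈ 338.3 K, at which ψ = 0.16.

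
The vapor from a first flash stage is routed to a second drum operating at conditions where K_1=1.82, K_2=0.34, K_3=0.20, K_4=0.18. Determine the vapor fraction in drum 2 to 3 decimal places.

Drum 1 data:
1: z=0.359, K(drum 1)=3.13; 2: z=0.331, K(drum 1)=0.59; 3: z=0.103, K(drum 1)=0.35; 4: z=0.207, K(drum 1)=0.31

V/F (drum 2) = 0.449

Drum 1:
Rachford–Rice: g(ψ₁) = Σ zᵢ(Kᵢ−1)/(1+ψ₁(Kᵢ−1)) = 0.
Feasibility: ΣzᵢKᵢ = 1.419, Σzᵢ/Kᵢ = 1.638 — both > 1, two phases present.
Iterate (Newton) starting at ψ₁ = 0.54:
  ψ₁ = 0.540: g = -0.1495, g' = -0.798 → ψ₁ = 0.353
  ψ₁ = 0.353: g = 0.0024, g' = -0.853 → ψ₁ = 0.355
Converged at ψ₁ = 0.355.
Drum-1 compositions:
  1: x = 0.204, y = 0.639
  2: x = 0.387, y = 0.229
  3: x = 0.134, y = 0.047
  4: x = 0.274, y = 0.085
Drum-2 feed = drum-1 vapor: z₂ = (0.6395, 0.2286, 0.0469, 0.0850).
Drum 2:
Rachford–Rice: g(ψ₂) = Σ zᵢ(Kᵢ−1)/(1+ψ₂(Kᵢ−1)) = 0.
Check two-phase: ΣzᵢKᵢ = 1.266 > 1 and Σzᵢ/Kᵢ = 1.731 > 1, so g(0) = 0.266 > 0 and g(1) = -0.731 < 0.
Newton–Raphson from ψ₂ = 0.33:
  ψ₂ = 0.330: g = 0.0733, g' = -0.592 → ψ₂ = 0.454
  ψ₂ = 0.454: g = -0.0031, g' = -0.650 → ψ₂ = 0.449
Converged at ψ₂ = 0.449.
  1: x = 0.467, y = 0.851
  2: x = 0.325, y = 0.110
  3: x = 0.073, y = 0.015
  4: x = 0.135, y = 0.024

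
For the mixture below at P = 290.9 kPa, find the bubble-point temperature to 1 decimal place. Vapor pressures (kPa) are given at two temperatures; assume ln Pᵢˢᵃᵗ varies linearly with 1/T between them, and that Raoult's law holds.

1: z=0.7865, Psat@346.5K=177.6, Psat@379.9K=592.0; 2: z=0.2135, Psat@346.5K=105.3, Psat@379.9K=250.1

Bubble-point temperature: ΣzᵢPᵢˢᵃᵗ(T) = P. Interpolate ln Pᵢˢᵃᵗ = aᵢ + bᵢ/T.
  T = 346.5 K: ΣzᵢPᵢˢᵃᵗ = 162.16 kPa
  T = 379.9 K: ΣzᵢPᵢˢᵃᵗ = 519.00 kPa
  T = 363.2 K: ΣzᵢPᵢˢᵃᵗ = 297.52 kPa
  T = 354.9 K: ΣzᵢPᵢˢᵃᵗ = 221.53 kPa
  T = 359.0 K: ΣzᵢPᵢˢᵃᵗ = 256.69 kPa
  T = 361.1 K: ΣzᵢPᵢˢᵃᵗ = 276.46 kPa
  T = 362.1 K: ΣzᵢPᵢˢᵃᵗ = 286.33 kPa
  T = 362.6 K: ΣzᵢPᵢˢᵃᵗ = 291.37 kPa
Interpolating between 362.1 K and 362.6 K gives T ≈ 362.6 K.

T = 362.6 K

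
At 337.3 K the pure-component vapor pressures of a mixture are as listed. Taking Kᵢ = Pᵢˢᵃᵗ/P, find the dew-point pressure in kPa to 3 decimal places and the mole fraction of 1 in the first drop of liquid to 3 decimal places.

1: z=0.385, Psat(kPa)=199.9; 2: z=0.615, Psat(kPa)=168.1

Pdew = 179.067 kPa, x_1 = 0.345

At the dew point ψ → 1, so Σzᵢ/Kᵢ = 1 with Kᵢ = Pᵢˢᵃᵗ/P ⇒ 1/P = Σzᵢ/Pᵢˢᵃᵗ.
1/P = 0.385/199.9 + 0.615/168.1 = 0.005584 ⇒ P = 179.067 kPa
xᵢ = zᵢP/Pᵢˢᵃᵗ ⇒ x_1 = 0.385·179.067/199.9 = 0.345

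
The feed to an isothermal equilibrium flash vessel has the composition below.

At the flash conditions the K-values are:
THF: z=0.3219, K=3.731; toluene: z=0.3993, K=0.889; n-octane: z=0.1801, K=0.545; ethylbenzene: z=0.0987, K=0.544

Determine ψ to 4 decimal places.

Let ψ = V/F and solve Σ zᵢ(Kᵢ−1)/(1+ψ(Kᵢ−1)) = 0.
Feasibility: ΣzᵢKᵢ = 1.7078, Σzᵢ/Kᵢ = 1.0473 — both > 1, two phases present.
Iterate (Newton) starting at ψ = 0.5:
  ψ = 0.5000: g = 0.16033, g' = -0.5315 → ψ = 0.8017
  ψ = 0.8017: g = 0.02705, g' = -0.3853 → ψ = 0.8719
  ψ = 0.8719: g = 0.00040, g' = -0.3750 → ψ = 0.8729
Converged at ψ = 0.8729.

ψ = 0.8729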